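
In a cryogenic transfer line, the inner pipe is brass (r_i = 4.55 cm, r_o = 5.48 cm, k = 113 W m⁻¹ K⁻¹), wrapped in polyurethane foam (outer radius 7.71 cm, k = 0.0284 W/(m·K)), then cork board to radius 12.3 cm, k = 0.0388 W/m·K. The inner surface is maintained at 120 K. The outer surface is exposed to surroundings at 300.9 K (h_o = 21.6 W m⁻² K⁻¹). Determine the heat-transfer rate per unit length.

Series thermal resistances, inner to outer:
  R'_brass = ln(0.0548/0.0455)/(2πk) = 0.1860/(2π·113) = 2.619×10^-4 m·K/W
  R'_polyurethane foam = ln(0.0771/0.0548)/(2πk) = 0.3414/(2π·0.0284) = 1.913 m·K/W
  R'_cork board = ln(0.123/0.0771)/(2πk) = 0.4671/(2π·0.0388) = 1.916 m·K/W
  R'_conv,out = 1/(2πr h) = 1/(2π·0.123·21.6) = 0.05990 m·K/W
ΣR = 2.619×10^-4 + 1.913 + 1.916 + 0.05990 = 3.889 m·K/W
Q' = ΔT/ΣR = (120 K − 300.9 K)/3.889 = -46.5 W/m
(Negative Q' ⇒ heat flows inward; heat gain = 46.5 W/m.)

Q' = 46.5 W/m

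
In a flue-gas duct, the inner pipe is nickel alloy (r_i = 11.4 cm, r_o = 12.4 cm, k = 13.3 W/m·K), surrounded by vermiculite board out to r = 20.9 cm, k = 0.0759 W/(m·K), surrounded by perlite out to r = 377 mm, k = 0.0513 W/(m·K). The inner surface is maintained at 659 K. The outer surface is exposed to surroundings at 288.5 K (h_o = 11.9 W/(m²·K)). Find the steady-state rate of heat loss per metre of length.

Series thermal resistances, inner to outer:
  R'_nickel alloy = ln(0.124/0.114)/(2πk) = 0.08408/(2π·13.3) = 0.001006 m·K/W
  R'_vermiculite board = ln(0.209/0.124)/(2πk) = 0.5221/(2π·0.0759) = 1.095 m·K/W
  R'_perlite = ln(0.377/0.209)/(2πk) = 0.5899/(2π·0.0513) = 1.830 m·K/W
  R'_conv,out = 1/(2πr h) = 1/(2π·0.377·11.9) = 0.03548 m·K/W
ΣR = 0.001006 + 1.095 + 1.830 + 0.03548 = 2.961 m·K/W
Q' = ΔT/ΣR = (659 K − 288.5 K)/2.961 = 125 W/m

Q' = 125 W/m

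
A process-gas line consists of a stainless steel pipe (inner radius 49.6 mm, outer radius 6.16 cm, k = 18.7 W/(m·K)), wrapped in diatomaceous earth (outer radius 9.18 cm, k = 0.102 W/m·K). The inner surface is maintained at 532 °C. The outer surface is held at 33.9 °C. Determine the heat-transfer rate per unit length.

Q' = 798 W/m

Series thermal resistances, inner to outer:
  R'_stainless steel = ln(0.0616/0.0496)/(2πk) = 0.2167/(2π·18.7) = 0.001844 m·K/W
  R'_diatomaceous earth = ln(0.0918/0.0616)/(2πk) = 0.3990/(2π·0.102) = 0.6225 m·K/W
ΣR = 0.001844 + 0.6225 = 0.6243 m·K/W
Q' = ΔT/ΣR = (532 °C − 33.9 °C)/0.6243 = 798 W/m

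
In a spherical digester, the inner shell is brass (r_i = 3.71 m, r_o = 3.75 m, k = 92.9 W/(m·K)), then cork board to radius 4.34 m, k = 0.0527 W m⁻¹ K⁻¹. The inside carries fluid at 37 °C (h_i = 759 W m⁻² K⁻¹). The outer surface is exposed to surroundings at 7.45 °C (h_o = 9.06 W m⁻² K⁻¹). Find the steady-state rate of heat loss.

Resistance network (inner→outer):
  R_conv,in = 1/(4πr²h) = 1/(4π·3.71²·759) = 7.617×10^-6 K/W
  R_brass = (1/3.71 − 1/3.75)/(4πk) = 0.002875/(4π·92.9) = 2.463×10^-6 K/W
  R_cork board = (1/3.75 − 1/4.34)/(4πk) = 0.03625/(4π·0.0527) = 0.05474 K/W
  R_conv,out = 1/(4πr²h) = 1/(4π·4.34²·9.06) = 4.663×10^-4 K/W
ΣR = 7.617×10^-6 + 2.463×10^-6 + 0.05474 + 4.663×10^-4 = 0.05522 K/W
Q = ΔT/ΣR = (37 °C − 7.45 °C)/0.05522 = 535 W

Q = 535 W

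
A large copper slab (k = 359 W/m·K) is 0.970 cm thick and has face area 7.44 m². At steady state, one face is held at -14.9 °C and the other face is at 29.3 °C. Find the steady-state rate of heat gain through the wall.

Q = 12200 kW

Q = kA·ΔT/L = 359 × 7.44 × |-14.9 °C − 29.3 °C| / 0.00970 = 1.22×10^7 W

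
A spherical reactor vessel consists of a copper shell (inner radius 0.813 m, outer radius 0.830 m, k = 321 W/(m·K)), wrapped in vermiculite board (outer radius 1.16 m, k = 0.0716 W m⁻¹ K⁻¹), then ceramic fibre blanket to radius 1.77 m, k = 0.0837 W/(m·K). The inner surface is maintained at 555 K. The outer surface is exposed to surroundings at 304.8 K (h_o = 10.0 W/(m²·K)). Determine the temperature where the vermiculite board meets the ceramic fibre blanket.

Treat each layer as a resistance in series:
  R_copper = (1/0.813 − 1/0.830)/(4πk) = 0.02519/(4π·321) = 6.245×10^-6 K/W
  R_vermiculite board = (1/0.830 − 1/1.16)/(4πk) = 0.3428/(4π·0.0716) = 0.3809 K/W
  R_ceramic fibre blanket = (1/1.16 − 1/1.77)/(4πk) = 0.2971/(4π·0.0837) = 0.2825 K/W
  R_conv,out = 1/(4πr²h) = 1/(4π·1.77²·10.0) = 0.002540 K/W
ΣR = 6.245×10^-6 + 0.3809 + 0.2825 + 0.002540 = 0.6659 K/W
Q = ΔT/ΣR = (555 K − 304.8 K)/0.6659 = 375.7 W
From the inner boundary to the vermiculite board/ceramic fibre blanket interface, ΣR_partial = 0.3809 K/W.
T_interface = T_in − Q·ΣR_partial = 555 K − (375.7)(0.3809) = 412 K

T = 412 K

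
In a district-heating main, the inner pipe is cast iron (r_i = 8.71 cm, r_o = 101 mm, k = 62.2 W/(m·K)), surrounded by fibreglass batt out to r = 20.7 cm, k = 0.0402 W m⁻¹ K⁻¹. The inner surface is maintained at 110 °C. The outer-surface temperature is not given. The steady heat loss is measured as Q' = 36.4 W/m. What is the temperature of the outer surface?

T_out = 6.6 °C

Sum the resistances:
  R'_cast iron = ln(0.101/0.0871)/(2πk) = 0.1481/(2π·62.2) = 3.789×10^-4 m·K/W
  R'_fibreglass batt = ln(0.207/0.101)/(2πk) = 0.7176/(2π·0.0402) = 2.841 m·K/W
ΣR = 2.841 m·K/W
ΔT = Q'·ΣR = 36.4 × 2.841 = 103.4 K
Heat flows outward, so T_out = T_in − ΔT = 110 − 103.4 = 6.6 °C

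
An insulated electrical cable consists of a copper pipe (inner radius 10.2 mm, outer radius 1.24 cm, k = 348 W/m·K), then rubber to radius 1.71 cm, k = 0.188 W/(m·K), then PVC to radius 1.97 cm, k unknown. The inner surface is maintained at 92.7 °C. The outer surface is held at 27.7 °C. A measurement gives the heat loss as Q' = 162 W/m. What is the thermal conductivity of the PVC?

k = 0.175 W/m·K

ΣR = ΔT/Q' = |92.7 − 27.7|/162 = 0.4012 m·K/W
Known resistances:
  R'_copper = ln(0.0124/0.0102)/(2πk) = 0.1953/(2π·348) = 8.932×10^-5 m·K/W
  R'_rubber = ln(0.0171/0.0124)/(2πk) = 0.3214/(2π·0.188) = 0.2721 m·K/W
R_PVC = ΣR − ΣR_known = 0.4012 − 0.2722 = 0.1290 m·K/W
ln(r₂/r₁)/(2πk) = 0.1290 ⇒ k = 0.1415/(2π·0.1290) = 0.175 W/m·K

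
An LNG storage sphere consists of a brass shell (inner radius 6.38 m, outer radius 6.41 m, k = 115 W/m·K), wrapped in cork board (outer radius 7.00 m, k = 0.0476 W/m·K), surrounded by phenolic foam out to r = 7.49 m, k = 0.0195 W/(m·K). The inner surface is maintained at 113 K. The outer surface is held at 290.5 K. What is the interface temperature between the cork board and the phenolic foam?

Resistance network (inner→outer):
  R_brass = (1/6.38 − 1/6.41)/(4πk) = 7.336×10^-4/(4π·115) = 5.076×10^-7 K/W
  R_cork board = (1/6.41 − 1/7.00)/(4πk) = 0.01315/(4π·0.0476) = 0.02198 K/W
  R_phenolic foam = (1/7.00 − 1/7.49)/(4πk) = 0.009346/(4π·0.0195) = 0.03814 K/W
ΣR = 5.076×10^-7 + 0.02198 + 0.03814 = 0.06012 K/W
Q = ΔT/ΣR = (113 K − 290.5 K)/0.06012 = -2952 W
From the inner boundary to the cork board/phenolic foam interface, ΣR_partial = 0.02198 K/W.
T_interface = T_in − Q·ΣR_partial = 113 K − (-2952)(0.02198) = 177.9 K

T = 177.9 K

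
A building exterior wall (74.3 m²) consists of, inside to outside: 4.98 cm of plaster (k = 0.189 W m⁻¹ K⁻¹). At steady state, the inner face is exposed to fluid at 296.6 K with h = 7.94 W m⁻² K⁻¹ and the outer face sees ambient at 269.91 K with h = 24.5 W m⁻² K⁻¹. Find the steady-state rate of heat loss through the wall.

Q = 4610 W

Resistance network (inner→outer):
  R_conv,in = 1/(hA) = 1/(7.94·74.3) = 0.001695 K/W
  R_plaster = L/(kA) = 0.0498/(0.189·74.3) = 0.003546 K/W
  R_conv,out = 1/(hA) = 1/(24.5·74.3) = 5.493×10^-4 K/W
ΣR = 0.001695 + 0.003546 + 5.493×10^-4 = 0.005790 K/W
Q = ΔT/ΣR = (296.6 K − 269.91 K)/0.005790 = 4610 W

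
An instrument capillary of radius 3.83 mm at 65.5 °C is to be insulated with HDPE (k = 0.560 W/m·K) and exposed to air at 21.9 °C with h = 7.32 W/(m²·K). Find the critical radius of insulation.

For a cylinder, r_cr = k_ins/h = 0.560/7.32 = 0.0765 m = 7.65 cm

r_cr = 7.65 cm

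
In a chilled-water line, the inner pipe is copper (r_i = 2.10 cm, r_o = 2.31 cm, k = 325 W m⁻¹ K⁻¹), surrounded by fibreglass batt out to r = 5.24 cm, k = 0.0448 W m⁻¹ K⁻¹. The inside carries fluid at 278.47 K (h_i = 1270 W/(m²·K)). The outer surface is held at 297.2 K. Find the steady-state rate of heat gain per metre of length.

Q' = 6.42 W/m

Resistance network (inner→outer):
  R'_conv,in = 1/(2πr h) = 1/(2π·0.0210·1270) = 0.005968 m·K/W
  R'_copper = ln(0.0231/0.0210)/(2πk) = 0.09531/(2π·325) = 4.667×10^-5 m·K/W
  R'_fibreglass batt = ln(0.0524/0.0231)/(2πk) = 0.8191/(2π·0.0448) = 2.910 m·K/W
ΣR = 0.005968 + 4.667×10^-5 + 2.910 = 2.916 m·K/W
Q' = ΔT/ΣR = (278.47 K − 297.2 K)/2.916 = -6.42 W/m
(Negative Q' ⇒ heat flows inward; heat gain = 6.42 W/m.)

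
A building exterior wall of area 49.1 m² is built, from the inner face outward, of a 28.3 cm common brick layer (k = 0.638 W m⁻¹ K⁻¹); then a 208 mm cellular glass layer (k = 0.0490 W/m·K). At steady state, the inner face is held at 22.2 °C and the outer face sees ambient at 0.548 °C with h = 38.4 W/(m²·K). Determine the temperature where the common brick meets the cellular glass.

T = 20.2 °C

Series thermal resistances, inner to outer:
  R_common brick = L/(kA) = 0.283/(0.638·49.1) = 0.009034 K/W
  R_cellular glass = L/(kA) = 0.208/(0.0490·49.1) = 0.08645 K/W
  R_conv,out = 1/(hA) = 1/(38.4·49.1) = 5.304×10^-4 K/W
ΣR = 0.009034 + 0.08645 + 5.304×10^-4 = 0.09601 K/W
Q = ΔT/ΣR = (22.2 °C − 0.548 °C)/0.09601 = 225.5 W
From the inner boundary to the common brick/cellular glass interface, ΣR_partial = 0.009034 K/W.
T_interface = T_in − Q·ΣR_partial = 22.2 °C − (225.5)(0.009034) = 20.2 °C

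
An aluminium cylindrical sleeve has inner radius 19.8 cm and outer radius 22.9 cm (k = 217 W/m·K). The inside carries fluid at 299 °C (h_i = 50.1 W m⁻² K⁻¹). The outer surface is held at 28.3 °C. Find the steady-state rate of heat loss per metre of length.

Q' = 16.8 kW/m

Treat each layer as a resistance in series:
  R'_conv,in = 1/(2πr h) = 1/(2π·0.198·50.1) = 0.01604 m·K/W
  R'_aluminium = ln(0.229/0.198)/(2πk) = 0.1455/(2π·217) = 1.067×10^-4 m·K/W
ΣR = 0.01604 + 1.067×10^-4 = 0.01615 m·K/W
Q' = ΔT/ΣR = (299 °C − 28.3 °C)/0.01615 = 16800 W/m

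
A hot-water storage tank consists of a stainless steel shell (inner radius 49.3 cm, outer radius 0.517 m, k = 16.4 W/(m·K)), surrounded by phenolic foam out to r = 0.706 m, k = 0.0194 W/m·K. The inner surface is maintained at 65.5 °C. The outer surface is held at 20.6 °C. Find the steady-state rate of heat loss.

Q = 21.1 W

Resistance network (inner→outer):
  R_stainless steel = (1/0.493 − 1/0.517)/(4πk) = 0.09416/(4π·16.4) = 4.569×10^-4 K/W
  R_phenolic foam = (1/0.517 − 1/0.706)/(4πk) = 0.5178/(4π·0.0194) = 2.124 K/W
ΣR = 4.569×10^-4 + 2.124 = 2.124 K/W
Q = ΔT/ΣR = (65.5 °C − 20.6 °C)/2.124 = 21.1 W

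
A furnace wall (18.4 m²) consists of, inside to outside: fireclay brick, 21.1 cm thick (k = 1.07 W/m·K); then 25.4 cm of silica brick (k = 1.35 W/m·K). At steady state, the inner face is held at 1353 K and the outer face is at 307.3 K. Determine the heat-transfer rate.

Q = 49.9 kW

Series thermal resistances, inner to outer:
  R_fireclay brick = L/(kA) = 0.211/(1.07·18.4) = 0.01072 K/W
  R_silica brick = L/(kA) = 0.254/(1.35·18.4) = 0.01023 K/W
ΣR = 0.01072 + 0.01023 = 0.02095 K/W
Q = ΔT/ΣR = (1353 K − 307.3 K)/0.02095 = 49900 W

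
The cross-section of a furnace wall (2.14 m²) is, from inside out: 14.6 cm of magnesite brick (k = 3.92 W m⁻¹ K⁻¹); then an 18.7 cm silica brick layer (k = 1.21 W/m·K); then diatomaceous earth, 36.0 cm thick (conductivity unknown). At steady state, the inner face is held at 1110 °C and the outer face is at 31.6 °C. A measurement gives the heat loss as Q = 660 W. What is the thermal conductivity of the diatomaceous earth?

ΣR = ΔT/Q = |1110 − 31.6|/660 = 1.634 K/W
Known resistances:
  R_magnesite brick = L/(kA) = 0.146/(3.92·2.14) = 0.01740 K/W
  R_silica brick = L/(kA) = 0.187/(1.21·2.14) = 0.07222 K/W
R_diatomaceous earth = ΣR − ΣR_known = 1.634 − 0.08962 = 1.544 K/W
L/(kA) = 1.544 ⇒ k = 0.360/(1.544·2.14) = 0.109 W/m·K

k = 0.109 W/m·K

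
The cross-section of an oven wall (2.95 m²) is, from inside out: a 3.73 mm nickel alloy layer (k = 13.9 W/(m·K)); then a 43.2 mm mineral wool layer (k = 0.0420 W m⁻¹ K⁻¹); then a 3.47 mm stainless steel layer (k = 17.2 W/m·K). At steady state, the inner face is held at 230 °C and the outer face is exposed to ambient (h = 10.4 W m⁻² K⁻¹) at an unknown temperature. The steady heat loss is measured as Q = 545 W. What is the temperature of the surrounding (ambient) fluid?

Series resistances:
  R_nickel alloy = L/(kA) = 0.00373/(13.9·2.95) = 9.096×10^-5 K/W
  R_mineral wool = L/(kA) = 0.0432/(0.0420·2.95) = 0.3487 K/W
  R_stainless steel = L/(kA) = 0.00347/(17.2·2.95) = 6.839×10^-5 K/W
  R_conv,out = 1/(hA) = 1/(10.4·2.95) = 0.03259 K/W
ΣR = 0.3814 K/W
ΔT = Q·ΣR = 545 × 0.3814 = 207.9 K
Heat flows outward, so T_out = T_in − ΔT = 230 − 207.9 = 22.1 °C

T_out = 22.1 °C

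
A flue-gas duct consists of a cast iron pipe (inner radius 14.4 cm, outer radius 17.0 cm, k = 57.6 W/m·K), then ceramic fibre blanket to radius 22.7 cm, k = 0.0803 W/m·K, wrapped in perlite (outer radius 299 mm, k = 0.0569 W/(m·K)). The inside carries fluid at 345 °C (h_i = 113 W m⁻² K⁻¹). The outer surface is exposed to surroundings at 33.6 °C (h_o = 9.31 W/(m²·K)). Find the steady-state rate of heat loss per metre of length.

Q' = 221 W/m

Resistance network (inner→outer):
  R'_conv,in = 1/(2πr h) = 1/(2π·0.144·113) = 0.009781 m·K/W
  R'_cast iron = ln(0.170/0.144)/(2πk) = 0.1660/(2π·57.6) = 4.586×10^-4 m·K/W
  R'_ceramic fibre blanket = ln(0.227/0.170)/(2πk) = 0.2892/(2π·0.0803) = 0.5731 m·K/W
  R'_perlite = ln(0.299/0.227)/(2πk) = 0.2755/(2π·0.0569) = 0.7706 m·K/W
  R'_conv,out = 1/(2πr h) = 1/(2π·0.299·9.31) = 0.05717 m·K/W
ΣR = 0.009781 + 4.586×10^-4 + 0.5731 + 0.7706 + 0.05717 = 1.411 m·K/W
Q' = ΔT/ΣR = (345 °C − 33.6 °C)/1.411 = 221 W/m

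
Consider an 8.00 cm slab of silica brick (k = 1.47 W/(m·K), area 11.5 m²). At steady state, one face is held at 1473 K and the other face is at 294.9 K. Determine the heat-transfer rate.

Q = 2.49×10^5 W

Q = kA·ΔT/L = 1.47 × 11.5 × |1473 K − 294.9 K| / 0.0800 = 2.49×10^5 W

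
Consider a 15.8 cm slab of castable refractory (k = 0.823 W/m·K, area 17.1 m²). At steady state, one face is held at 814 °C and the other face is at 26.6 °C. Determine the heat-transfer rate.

Q = kA·ΔT/L = 0.823 × 17.1 × |814 °C − 26.6 °C| / 0.158 = 70100 W

Q = 70.1 kW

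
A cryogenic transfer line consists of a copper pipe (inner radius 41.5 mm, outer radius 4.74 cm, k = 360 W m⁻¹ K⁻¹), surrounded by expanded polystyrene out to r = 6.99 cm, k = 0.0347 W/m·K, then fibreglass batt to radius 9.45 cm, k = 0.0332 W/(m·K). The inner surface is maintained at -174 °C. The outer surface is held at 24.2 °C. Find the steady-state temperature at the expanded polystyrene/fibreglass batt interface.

T = -64.6 °C

Resistance network (inner→outer):
  R'_copper = ln(0.0474/0.0415)/(2πk) = 0.1329/(2π·360) = 5.877×10^-5 m·K/W
  R'_expanded polystyrene = ln(0.0699/0.0474)/(2πk) = 0.3884/(2π·0.0347) = 1.782 m·K/W
  R'_fibreglass batt = ln(0.0945/0.0699)/(2πk) = 0.3015/(2π·0.0332) = 1.446 m·K/W
ΣR = 5.877×10^-5 + 1.782 + 1.446 = 3.228 m·K/W
Q' = ΔT/ΣR = (-174 °C − 24.2 °C)/3.228 = -61.40 W/m
From the inner boundary to the expanded polystyrene/fibreglass batt interface, ΣR_partial = 1.782 m·K/W.
T_interface = T_in − Q'·ΣR_partial = -174 °C − (-61.40)(1.782) = -64.6 °C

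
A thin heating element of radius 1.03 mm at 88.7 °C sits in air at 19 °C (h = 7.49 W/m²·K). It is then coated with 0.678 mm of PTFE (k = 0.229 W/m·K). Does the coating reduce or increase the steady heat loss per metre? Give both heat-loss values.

Critical radius for a cylinder: r_cr = k/h = 0.0306 m = 3.06 cm.
Outer radius after coating: r₂ = 0.00103 + 6.78×10^-4 = 0.001708 m.
Since r₁ < r_cr and r₂ ≤ r_cr, the coating moves toward the maximum at r_cr — heat loss rises.
Bare: R = 1/(2πr₁h) = 20.63 m·K/W; Q = 69.7/20.63 = 3.38 W/m.
Coated: R = R_cond + R_conv = 12.79 m·K/W; Q = 69.7/12.79 = 5.45 W/m.

increases: 3.38 → 5.45 W/m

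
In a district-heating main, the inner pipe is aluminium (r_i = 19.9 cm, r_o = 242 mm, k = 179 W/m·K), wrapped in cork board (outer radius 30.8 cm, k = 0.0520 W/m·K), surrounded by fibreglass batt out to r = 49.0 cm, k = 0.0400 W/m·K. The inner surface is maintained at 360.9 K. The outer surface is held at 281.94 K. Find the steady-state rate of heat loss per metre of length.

Q' = 30.5 W/m

Series thermal resistances, inner to outer:
  R'_aluminium = ln(0.242/0.199)/(2πk) = 0.1956/(2π·179) = 1.739×10^-4 m·K/W
  R'_cork board = ln(0.308/0.242)/(2πk) = 0.2412/(2π·0.0520) = 0.7381 m·K/W
  R'_fibreglass batt = ln(0.490/0.308)/(2πk) = 0.4643/(2π·0.0400) = 1.847 m·K/W
ΣR = 1.739×10^-4 + 0.7381 + 1.847 = 2.585 m·K/W
Q' = ΔT/ΣR = (360.9 K − 281.94 K)/2.585 = 30.5 W/m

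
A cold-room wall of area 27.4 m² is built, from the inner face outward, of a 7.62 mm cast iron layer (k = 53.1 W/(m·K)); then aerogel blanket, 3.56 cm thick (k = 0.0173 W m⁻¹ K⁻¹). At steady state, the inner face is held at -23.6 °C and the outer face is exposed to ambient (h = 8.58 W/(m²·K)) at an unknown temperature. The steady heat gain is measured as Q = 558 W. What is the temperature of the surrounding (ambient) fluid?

Sum the resistances:
  R_cast iron = L/(kA) = 0.00762/(53.1·27.4) = 5.237×10^-6 K/W
  R_aerogel blanket = L/(kA) = 0.0356/(0.0173·27.4) = 0.07510 K/W
  R_conv,out = 1/(hA) = 1/(8.58·27.4) = 0.004254 K/W
ΣR = 0.07936 K/W
ΔT = Q·ΣR = 558 × 0.07936 = 44.28 K
Heat flows inward, so T_out = T_in + ΔT = -23.6 + 44.28 = 20.7 °C

T_out = 20.7 °C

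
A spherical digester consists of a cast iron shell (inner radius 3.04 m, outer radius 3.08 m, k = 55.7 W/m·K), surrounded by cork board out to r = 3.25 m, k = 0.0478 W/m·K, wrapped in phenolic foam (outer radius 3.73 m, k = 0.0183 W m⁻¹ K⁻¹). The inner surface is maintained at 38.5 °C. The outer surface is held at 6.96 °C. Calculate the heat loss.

Q = 157 W

Series thermal resistances, inner to outer:
  R_cast iron = (1/3.04 − 1/3.08)/(4πk) = 0.004272/(4π·55.7) = 6.103×10^-6 K/W
  R_cork board = (1/3.08 − 1/3.25)/(4πk) = 0.01698/(4π·0.0478) = 0.02827 K/W
  R_phenolic foam = (1/3.25 − 1/3.73)/(4πk) = 0.03960/(4π·0.0183) = 0.1722 K/W
ΣR = 6.103×10^-6 + 0.02827 + 0.1722 = 0.2005 K/W
Q = ΔT/ΣR = (38.5 °C − 6.96 °C)/0.2005 = 157 W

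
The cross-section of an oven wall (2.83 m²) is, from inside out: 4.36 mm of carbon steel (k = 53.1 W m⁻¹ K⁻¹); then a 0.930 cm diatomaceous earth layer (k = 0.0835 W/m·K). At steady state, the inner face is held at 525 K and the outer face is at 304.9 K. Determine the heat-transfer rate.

Q = 5.59 kW

Resistance network (inner→outer):
  R_carbon steel = L/(kA) = 0.00436/(53.1·2.83) = 2.901×10^-5 K/W
  R_diatomaceous earth = L/(kA) = 0.00930/(0.0835·2.83) = 0.03936 K/W
ΣR = 2.901×10^-5 + 0.03936 = 0.03939 K/W
Q = ΔT/ΣR = (525 K − 304.9 K)/0.03939 = 5590 W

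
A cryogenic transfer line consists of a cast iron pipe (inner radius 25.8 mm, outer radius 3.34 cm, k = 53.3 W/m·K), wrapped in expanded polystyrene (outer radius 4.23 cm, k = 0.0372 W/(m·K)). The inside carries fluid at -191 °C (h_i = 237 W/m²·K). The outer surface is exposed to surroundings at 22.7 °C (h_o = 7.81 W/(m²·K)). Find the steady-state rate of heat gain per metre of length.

Resistance network (inner→outer):
  R'_conv,in = 1/(2πr h) = 1/(2π·0.0258·237) = 0.02603 m·K/W
  R'_cast iron = ln(0.0334/0.0258)/(2πk) = 0.2582/(2π·53.3) = 7.709×10^-4 m·K/W
  R'_expanded polystyrene = ln(0.0423/0.0334)/(2πk) = 0.2362/(2π·0.0372) = 1.011 m·K/W
  R'_conv,out = 1/(2πr h) = 1/(2π·0.0423·7.81) = 0.4818 m·K/W
ΣR = 0.02603 + 7.709×10^-4 + 1.011 + 0.4818 = 1.520 m·K/W
Q' = ΔT/ΣR = (-191 °C − 22.7 °C)/1.520 = -141 W/m
(Negative Q' ⇒ heat flows inward; heat gain = 141 W/m.)

Q' = 141 W/m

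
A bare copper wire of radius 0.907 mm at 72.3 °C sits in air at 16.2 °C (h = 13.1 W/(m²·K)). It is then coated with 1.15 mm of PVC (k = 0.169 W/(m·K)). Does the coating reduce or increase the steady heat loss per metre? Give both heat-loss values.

increases: 4.19 → 8.40 W/m

Critical radius for a cylinder: r_cr = k/h = 0.0129 m = 1.29 cm.
Outer radius after coating: r₂ = 9.07×10^-4 + 0.00115 = 0.002057 m.
Since r₁ < r_cr and r₂ ≤ r_cr, the coating moves toward the maximum at r_cr — heat loss rises.
Bare: R = 1/(2πr₁h) = 13.39 m·K/W; Q = 56.1/13.39 = 4.19 W/m.
Coated: R = R_cond + R_conv = 6.677 m·K/W; Q = 56.1/6.677 = 8.40 W/m.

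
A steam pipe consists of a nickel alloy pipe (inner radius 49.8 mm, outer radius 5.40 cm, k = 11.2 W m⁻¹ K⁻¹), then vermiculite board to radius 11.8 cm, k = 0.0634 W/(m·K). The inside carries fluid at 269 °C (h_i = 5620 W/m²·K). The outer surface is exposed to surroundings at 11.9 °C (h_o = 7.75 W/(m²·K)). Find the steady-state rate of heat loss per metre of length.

Q' = 120 W/m

Treat each layer as a resistance in series:
  R'_conv,in = 1/(2πr h) = 1/(2π·0.0498·5620) = 5.687×10^-4 m·K/W
  R'_nickel alloy = ln(0.0540/0.0498)/(2πk) = 0.08097/(2π·11.2) = 0.001151 m·K/W
  R'_vermiculite board = ln(0.118/0.0540)/(2πk) = 0.7817/(2π·0.0634) = 1.962 m·K/W
  R'_conv,out = 1/(2πr h) = 1/(2π·0.118·7.75) = 0.1740 m·K/W
ΣR = 5.687×10^-4 + 0.001151 + 1.962 + 0.1740 = 2.138 m·K/W
Q' = ΔT/ΣR = (269 °C − 11.9 °C)/2.138 = 120 W/m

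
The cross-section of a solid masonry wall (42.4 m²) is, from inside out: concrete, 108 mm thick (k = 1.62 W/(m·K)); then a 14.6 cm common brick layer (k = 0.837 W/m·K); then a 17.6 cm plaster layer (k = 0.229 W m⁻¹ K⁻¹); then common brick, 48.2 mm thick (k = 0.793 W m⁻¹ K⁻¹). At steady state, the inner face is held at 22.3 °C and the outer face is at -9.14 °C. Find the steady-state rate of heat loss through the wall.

Q = 1250 W

Resistance network (inner→outer):
  R_concrete = L/(kA) = 0.108/(1.62·42.4) = 0.001572 K/W
  R_common brick = L/(kA) = 0.146/(0.837·42.4) = 0.004114 K/W
  R_plaster = L/(kA) = 0.176/(0.229·42.4) = 0.01813 K/W
  R_common brick = L/(kA) = 0.0482/(0.793·42.4) = 0.001434 K/W
ΣR = 0.001572 + 0.004114 + 0.01813 + 0.001434 = 0.02525 K/W
Q = ΔT/ΣR = (22.3 °C − -9.14 °C)/0.02525 = 1250 W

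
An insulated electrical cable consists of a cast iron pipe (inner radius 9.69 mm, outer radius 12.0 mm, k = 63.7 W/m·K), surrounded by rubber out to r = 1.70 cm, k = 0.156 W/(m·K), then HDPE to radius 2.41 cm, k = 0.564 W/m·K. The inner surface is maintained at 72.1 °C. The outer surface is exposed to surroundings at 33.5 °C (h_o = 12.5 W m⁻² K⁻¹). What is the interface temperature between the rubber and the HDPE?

T = 58.1 °C

Resistance network (inner→outer):
  R'_cast iron = ln(0.0120/0.00969)/(2πk) = 0.2138/(2π·63.7) = 5.342×10^-4 m·K/W
  R'_rubber = ln(0.0170/0.0120)/(2πk) = 0.3483/(2π·0.156) = 0.3554 m·K/W
  R'_HDPE = ln(0.0241/0.0170)/(2πk) = 0.3490/(2π·0.564) = 0.09848 m·K/W
  R'_conv,out = 1/(2πr h) = 1/(2π·0.0241·12.5) = 0.5283 m·K/W
ΣR = 5.342×10^-4 + 0.3554 + 0.09848 + 0.5283 = 0.9827 m·K/W
Q' = ΔT/ΣR = (72.1 °C − 33.5 °C)/0.9827 = 39.28 W/m
From the inner boundary to the rubber/HDPE interface, ΣR_partial = 0.3559 m·K/W.
T_interface = T_in − Q'·ΣR_partial = 72.1 °C − (39.28)(0.3559) = 58.1 °C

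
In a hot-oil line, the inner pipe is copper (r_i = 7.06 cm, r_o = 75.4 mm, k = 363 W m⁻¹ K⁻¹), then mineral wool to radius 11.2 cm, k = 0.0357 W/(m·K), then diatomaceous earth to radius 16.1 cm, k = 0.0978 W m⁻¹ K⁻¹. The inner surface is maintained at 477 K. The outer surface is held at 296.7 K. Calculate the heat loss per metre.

Q' = 76.6 W/m

Treat each layer as a resistance in series:
  R'_copper = ln(0.0754/0.0706)/(2πk) = 0.06578/(2π·363) = 2.884×10^-5 m·K/W
  R'_mineral wool = ln(0.112/0.0754)/(2πk) = 0.3957/(2π·0.0357) = 1.764 m·K/W
  R'_diatomaceous earth = ln(0.161/0.112)/(2πk) = 0.3629/(2π·0.0978) = 0.5906 m·K/W
ΣR = 2.884×10^-5 + 1.764 + 0.5906 = 2.355 m·K/W
Q' = ΔT/ΣR = (477 K − 296.7 K)/2.355 = 76.6 W/m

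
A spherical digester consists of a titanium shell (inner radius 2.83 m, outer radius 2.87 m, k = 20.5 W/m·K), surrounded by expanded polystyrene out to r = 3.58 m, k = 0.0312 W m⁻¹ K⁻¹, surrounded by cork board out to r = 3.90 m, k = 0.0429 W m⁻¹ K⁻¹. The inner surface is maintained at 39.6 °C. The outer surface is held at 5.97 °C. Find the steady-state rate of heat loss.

Series thermal resistances, inner to outer:
  R_titanium = (1/2.83 − 1/2.87)/(4πk) = 0.004925/(4π·20.5) = 1.912×10^-5 K/W
  R_expanded polystyrene = (1/2.87 − 1/3.58)/(4πk) = 0.06910/(4π·0.0312) = 0.1762 K/W
  R_cork board = (1/3.58 − 1/3.90)/(4πk) = 0.02292/(4π·0.0429) = 0.04251 K/W
ΣR = 1.912×10^-5 + 0.1762 + 0.04251 = 0.2187 K/W
Q = ΔT/ΣR = (39.6 °C − 5.97 °C)/0.2187 = 154 W

Q = 154 W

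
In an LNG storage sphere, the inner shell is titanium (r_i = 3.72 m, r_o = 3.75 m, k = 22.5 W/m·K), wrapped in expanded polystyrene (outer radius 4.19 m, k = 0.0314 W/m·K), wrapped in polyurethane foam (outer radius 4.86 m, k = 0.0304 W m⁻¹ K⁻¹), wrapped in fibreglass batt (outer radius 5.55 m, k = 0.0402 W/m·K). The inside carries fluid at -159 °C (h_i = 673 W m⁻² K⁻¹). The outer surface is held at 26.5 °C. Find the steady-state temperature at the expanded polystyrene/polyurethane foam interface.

Treat each layer as a resistance in series:
  R_conv,in = 1/(4πr²h) = 1/(4π·3.72²·673) = 8.545×10^-6 K/W
  R_titanium = (1/3.72 − 1/3.75)/(4πk) = 0.002151/(4π·22.5) = 7.606×10^-6 K/W
  R_expanded polystyrene = (1/3.75 − 1/4.19)/(4πk) = 0.02800/(4π·0.0314) = 0.07097 K/W
  R_polyurethane foam = (1/4.19 − 1/4.86)/(4πk) = 0.03290/(4π·0.0304) = 0.08613 K/W
  R_fibreglass batt = (1/4.86 − 1/5.55)/(4πk) = 0.02558/(4π·0.0402) = 0.05064 K/W
ΣR = 8.545×10^-6 + 7.606×10^-6 + 0.07097 + 0.08613 + 0.05064 = 0.2078 K/W
Q = ΔT/ΣR = (-159 °C − 26.5 °C)/0.2078 = -892.7 W
From the inner boundary to the expanded polystyrene/polyurethane foam interface, ΣR_partial = 0.07099 K/W.
T_interface = T_in − Q·ΣR_partial = -159 °C − (-892.7)(0.07099) = -95.6 °C

T = -95.6 °C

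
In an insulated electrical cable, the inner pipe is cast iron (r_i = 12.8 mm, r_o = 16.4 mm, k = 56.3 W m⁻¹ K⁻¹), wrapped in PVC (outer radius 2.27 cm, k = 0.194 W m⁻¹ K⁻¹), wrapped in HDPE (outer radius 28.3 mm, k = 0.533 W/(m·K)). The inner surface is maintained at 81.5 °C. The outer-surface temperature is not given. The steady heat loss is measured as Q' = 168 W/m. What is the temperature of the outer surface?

T_out = 25.5 °C

Sum the resistances:
  R'_cast iron = ln(0.0164/0.0128)/(2πk) = 0.2478/(2π·56.3) = 7.006×10^-4 m·K/W
  R'_PVC = ln(0.0227/0.0164)/(2πk) = 0.3251/(2π·0.194) = 0.2667 m·K/W
  R'_HDPE = ln(0.0283/0.0227)/(2πk) = 0.2205/(2π·0.533) = 0.06584 m·K/W
ΣR = 0.3332 m·K/W
ΔT = Q'·ΣR = 168 × 0.3332 = 55.98 K
Heat flows outward, so T_out = T_in − ΔT = 81.5 − 55.98 = 25.5 °C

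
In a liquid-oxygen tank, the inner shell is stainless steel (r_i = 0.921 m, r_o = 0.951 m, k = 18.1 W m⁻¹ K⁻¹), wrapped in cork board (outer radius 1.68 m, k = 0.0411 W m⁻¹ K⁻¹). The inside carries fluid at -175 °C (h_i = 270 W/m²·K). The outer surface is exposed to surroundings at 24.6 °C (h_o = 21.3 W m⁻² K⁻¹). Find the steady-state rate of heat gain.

Q = 225 W

Treat each layer as a resistance in series:
  R_conv,in = 1/(4πr²h) = 1/(4π·0.921²·270) = 3.475×10^-4 K/W
  R_stainless steel = (1/0.921 − 1/0.951)/(4πk) = 0.03425/(4π·18.1) = 1.506×10^-4 K/W
  R_cork board = (1/0.951 − 1/1.68)/(4πk) = 0.4563/(4π·0.0411) = 0.8835 K/W
  R_conv,out = 1/(4πr²h) = 1/(4π·1.68²·21.3) = 0.001324 K/W
ΣR = 3.475×10^-4 + 1.506×10^-4 + 0.8835 + 0.001324 = 0.8853 K/W
Q = ΔT/ΣR = (-175 °C − 24.6 °C)/0.8853 = -225 W
(Negative Q ⇒ heat flows inward; heat gain = 225 W.)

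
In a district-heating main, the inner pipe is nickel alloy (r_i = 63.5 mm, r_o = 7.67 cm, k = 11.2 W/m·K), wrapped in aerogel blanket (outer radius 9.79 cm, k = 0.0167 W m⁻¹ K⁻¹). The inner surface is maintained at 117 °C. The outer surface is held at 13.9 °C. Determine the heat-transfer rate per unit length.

Series thermal resistances, inner to outer:
  R'_nickel alloy = ln(0.0767/0.0635)/(2πk) = 0.1889/(2π·11.2) = 0.002684 m·K/W
  R'_aerogel blanket = ln(0.0979/0.0767)/(2πk) = 0.2440/(2π·0.0167) = 2.326 m·K/W
ΣR = 0.002684 + 2.326 = 2.329 m·K/W
Q' = ΔT/ΣR = (117 °C − 13.9 °C)/2.329 = 44.3 W/m

Q' = 44.3 W/m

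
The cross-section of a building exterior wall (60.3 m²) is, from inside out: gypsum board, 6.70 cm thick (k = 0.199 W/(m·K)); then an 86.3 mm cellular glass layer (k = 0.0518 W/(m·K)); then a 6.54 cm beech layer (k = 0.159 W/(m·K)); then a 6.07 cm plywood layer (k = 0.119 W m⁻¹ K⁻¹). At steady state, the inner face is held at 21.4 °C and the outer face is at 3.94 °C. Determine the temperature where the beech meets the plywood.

Resistance network (inner→outer):
  R_gypsum board = L/(kA) = 0.0670/(0.199·60.3) = 0.005583 K/W
  R_cellular glass = L/(kA) = 0.0863/(0.0518·60.3) = 0.02763 K/W
  R_beech = L/(kA) = 0.0654/(0.159·60.3) = 0.006821 K/W
  R_plywood = L/(kA) = 0.0607/(0.119·60.3) = 0.008459 K/W
ΣR = 0.005583 + 0.02763 + 0.006821 + 0.008459 = 0.04849 K/W
Q = ΔT/ΣR = (21.4 °C − 3.94 °C)/0.04849 = 360.1 W
From the inner boundary to the beech/plywood interface, ΣR_partial = 0.04003 K/W.
T_interface = T_in − Q·ΣR_partial = 21.4 °C − (360.1)(0.04003) = 6.99 °C

T = 6.99 °C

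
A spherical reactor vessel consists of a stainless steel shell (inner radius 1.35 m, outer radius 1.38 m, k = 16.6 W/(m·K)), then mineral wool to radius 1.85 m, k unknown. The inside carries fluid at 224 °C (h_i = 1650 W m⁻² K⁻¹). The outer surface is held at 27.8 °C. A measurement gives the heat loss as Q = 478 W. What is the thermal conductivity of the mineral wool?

k = 0.0357 W/m·K

ΣR = ΔT/Q = |224 − 27.8|/478 = 0.4105 K/W
Known resistances:
  R_conv,in = 1/(4πr²h) = 1/(4π·1.35²·1650) = 2.646×10^-5 K/W
  R_stainless steel = (1/1.35 − 1/1.38)/(4πk) = 0.01610/(4π·16.6) = 7.720×10^-5 K/W
R_mineral wool = ΣR − ΣR_known = 0.4105 − 1.037×10^-4 = 0.4104 K/W
(1/r₁−1/r₂)/(4πk) = 0.4104 ⇒ k = 0.1841/(4π·0.4104) = 0.0357 W/m·K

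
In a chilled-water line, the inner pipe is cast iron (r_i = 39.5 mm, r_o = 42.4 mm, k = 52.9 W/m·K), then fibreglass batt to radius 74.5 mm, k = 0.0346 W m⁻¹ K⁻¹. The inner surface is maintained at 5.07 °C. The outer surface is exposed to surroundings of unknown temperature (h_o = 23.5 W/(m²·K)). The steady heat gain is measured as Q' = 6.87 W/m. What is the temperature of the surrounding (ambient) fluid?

Sum the resistances:
  R'_cast iron = ln(0.0424/0.0395)/(2πk) = 0.07085/(2π·52.9) = 2.132×10^-4 m·K/W
  R'_fibreglass batt = ln(0.0745/0.0424)/(2πk) = 0.5637/(2π·0.0346) = 2.593 m·K/W
  R'_conv,out = 1/(2πr h) = 1/(2π·0.0745·23.5) = 0.09091 m·K/W
ΣR = 2.684 m·K/W
ΔT = Q'·ΣR = 6.87 × 2.684 = 18.44 K
Heat flows inward, so T_out = T_in + ΔT = 5.07 + 18.44 = 23.5 °C

T_out = 23.5 °C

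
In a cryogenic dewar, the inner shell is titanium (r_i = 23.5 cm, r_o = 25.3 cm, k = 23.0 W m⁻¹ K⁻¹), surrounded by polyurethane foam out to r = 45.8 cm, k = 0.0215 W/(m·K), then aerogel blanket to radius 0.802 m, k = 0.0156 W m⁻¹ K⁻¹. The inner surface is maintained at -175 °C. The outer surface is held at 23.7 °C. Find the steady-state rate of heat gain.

Q = 17.5 W

Resistance network (inner→outer):
  R_titanium = (1/0.235 − 1/0.253)/(4πk) = 0.3027/(4π·23.0) = 0.001047 K/W
  R_polyurethane foam = (1/0.253 − 1/0.458)/(4πk) = 1.769/(4π·0.0215) = 6.548 K/W
  R_aerogel blanket = (1/0.458 − 1/0.802)/(4πk) = 0.9365/(4π·0.0156) = 4.777 K/W
ΣR = 0.001047 + 6.548 + 4.777 = 11.33 K/W
Q = ΔT/ΣR = (-175 °C − 23.7 °C)/11.33 = -17.5 W
(Negative Q ⇒ heat flows inward; heat gain = 17.5 W.)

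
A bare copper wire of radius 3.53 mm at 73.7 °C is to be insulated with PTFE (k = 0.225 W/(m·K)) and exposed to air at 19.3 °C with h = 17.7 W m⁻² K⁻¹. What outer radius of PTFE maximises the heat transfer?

For a cylinder, r_cr = k_ins/h = 0.225/17.7 = 0.0127 m = 1.27 cm

r_cr = 1.27 cm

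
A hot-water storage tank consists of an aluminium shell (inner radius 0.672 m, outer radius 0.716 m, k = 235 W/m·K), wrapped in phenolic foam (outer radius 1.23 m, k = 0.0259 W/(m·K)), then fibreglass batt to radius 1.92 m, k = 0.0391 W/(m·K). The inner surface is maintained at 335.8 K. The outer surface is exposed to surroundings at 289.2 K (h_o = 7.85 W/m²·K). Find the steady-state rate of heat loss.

Resistance network (inner→outer):
  R_aluminium = (1/0.672 − 1/0.716)/(4πk) = 0.09145/(4π·235) = 3.097×10^-5 K/W
  R_phenolic foam = (1/0.716 − 1/1.23)/(4πk) = 0.5836/(4π·0.0259) = 1.793 K/W
  R_fibreglass batt = (1/1.23 − 1/1.92)/(4πk) = 0.2922/(4π·0.0391) = 0.5946 K/W
  R_conv,out = 1/(4πr²h) = 1/(4π·1.92²·7.85) = 0.002750 K/W
ΣR = 3.097×10^-5 + 1.793 + 0.5946 + 0.002750 = 2.390 K/W
Q = ΔT/ΣR = (335.8 K − 289.2 K)/2.390 = 19.5 W

Q = 19.5 W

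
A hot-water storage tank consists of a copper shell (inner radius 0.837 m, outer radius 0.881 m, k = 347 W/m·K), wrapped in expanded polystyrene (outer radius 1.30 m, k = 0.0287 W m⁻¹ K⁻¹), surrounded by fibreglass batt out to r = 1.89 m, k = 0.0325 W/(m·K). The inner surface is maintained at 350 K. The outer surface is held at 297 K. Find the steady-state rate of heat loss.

Resistance network (inner→outer):
  R_copper = (1/0.837 − 1/0.881)/(4πk) = 0.05967/(4π·347) = 1.368×10^-5 K/W
  R_expanded polystyrene = (1/0.881 − 1/1.30)/(4πk) = 0.3658/(4π·0.0287) = 1.014 K/W
  R_fibreglass batt = (1/1.30 − 1/1.89)/(4πk) = 0.2401/(4π·0.0325) = 0.5880 K/W
ΣR = 1.368×10^-5 + 1.014 + 0.5880 = 1.602 K/W
Q = ΔT/ΣR = (350 K − 297 K)/1.602 = 33.1 W

Q = 33.1 W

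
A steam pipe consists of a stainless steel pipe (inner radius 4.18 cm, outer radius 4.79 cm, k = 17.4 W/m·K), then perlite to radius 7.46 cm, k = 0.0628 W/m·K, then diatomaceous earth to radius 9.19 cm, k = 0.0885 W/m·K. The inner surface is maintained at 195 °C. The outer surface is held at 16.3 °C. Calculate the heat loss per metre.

Q' = 119 W/m

Series thermal resistances, inner to outer:
  R'_stainless steel = ln(0.0479/0.0418)/(2πk) = 0.1362/(2π·17.4) = 0.001246 m·K/W
  R'_perlite = ln(0.0746/0.0479)/(2πk) = 0.4430/(2π·0.0628) = 1.123 m·K/W
  R'_diatomaceous earth = ln(0.0919/0.0746)/(2πk) = 0.2086/(2π·0.0885) = 0.3751 m·K/W
ΣR = 0.001246 + 1.123 + 0.3751 = 1.499 m·K/W
Q' = ΔT/ΣR = (195 °C − 16.3 °C)/1.499 = 119 W/m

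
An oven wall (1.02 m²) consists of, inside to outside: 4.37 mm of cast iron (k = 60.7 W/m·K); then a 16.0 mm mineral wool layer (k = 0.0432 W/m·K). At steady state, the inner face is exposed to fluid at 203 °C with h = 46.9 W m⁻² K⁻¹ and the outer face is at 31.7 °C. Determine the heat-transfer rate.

Treat each layer as a resistance in series:
  R_conv,in = 1/(hA) = 1/(46.9·1.02) = 0.02090 K/W
  R_cast iron = L/(kA) = 0.00437/(60.7·1.02) = 7.058×10^-5 K/W
  R_mineral wool = L/(kA) = 0.0160/(0.0432·1.02) = 0.3631 K/W
ΣR = 0.02090 + 7.058×10^-5 + 0.3631 = 0.3841 K/W
Q = ΔT/ΣR = (203 °C − 31.7 °C)/0.3841 = 446 W

Q = 446 W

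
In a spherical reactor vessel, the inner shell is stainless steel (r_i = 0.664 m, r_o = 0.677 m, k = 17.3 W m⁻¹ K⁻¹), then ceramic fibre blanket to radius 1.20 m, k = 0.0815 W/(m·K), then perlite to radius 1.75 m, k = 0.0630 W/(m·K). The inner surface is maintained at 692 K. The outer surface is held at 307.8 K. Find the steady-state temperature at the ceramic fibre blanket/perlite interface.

T = 440 K

Series thermal resistances, inner to outer:
  R_stainless steel = (1/0.664 − 1/0.677)/(4πk) = 0.02892/(4π·17.3) = 1.330×10^-4 K/W
  R_ceramic fibre blanket = (1/0.677 − 1/1.20)/(4πk) = 0.6438/(4π·0.0815) = 0.6286 K/W
  R_perlite = (1/1.20 − 1/1.75)/(4πk) = 0.2619/(4π·0.0630) = 0.3308 K/W
ΣR = 1.330×10^-4 + 0.6286 + 0.3308 = 0.9595 K/W
Q = ΔT/ΣR = (692 K − 307.8 K)/0.9595 = 400.4 W
From the inner boundary to the ceramic fibre blanket/perlite interface, ΣR_partial = 0.6287 K/W.
T_interface = T_in − Q·ΣR_partial = 692 K − (400.4)(0.6287) = 440 K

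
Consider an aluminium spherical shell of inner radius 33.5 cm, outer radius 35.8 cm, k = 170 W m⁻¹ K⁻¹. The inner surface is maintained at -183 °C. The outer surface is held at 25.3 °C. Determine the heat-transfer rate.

Q = 4πk·ΔT/(1/r₁ − 1/r₂) = 4π × 170 × 208.3 / (1/0.335 − 1/0.358) = 2.32×10^6 W

Q = 2.32×10^6 W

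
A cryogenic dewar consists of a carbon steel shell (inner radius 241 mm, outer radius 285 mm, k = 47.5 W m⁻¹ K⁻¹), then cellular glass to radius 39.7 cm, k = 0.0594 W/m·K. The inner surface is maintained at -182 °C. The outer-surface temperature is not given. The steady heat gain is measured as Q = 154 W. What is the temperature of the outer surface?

T_out = 22.4 °C

Series resistances:
  R_carbon steel = (1/0.241 − 1/0.285)/(4πk) = 0.6406/(4π·47.5) = 0.001073 K/W
  R_cellular glass = (1/0.285 − 1/0.397)/(4πk) = 0.9899/(4π·0.0594) = 1.326 K/W
ΣR = 1.327 K/W
ΔT = Q·ΣR = 154 × 1.327 = 204.4 K
Heat flows inward, so T_out = T_in + ΔT = -182 + 204.4 = 22.4 °C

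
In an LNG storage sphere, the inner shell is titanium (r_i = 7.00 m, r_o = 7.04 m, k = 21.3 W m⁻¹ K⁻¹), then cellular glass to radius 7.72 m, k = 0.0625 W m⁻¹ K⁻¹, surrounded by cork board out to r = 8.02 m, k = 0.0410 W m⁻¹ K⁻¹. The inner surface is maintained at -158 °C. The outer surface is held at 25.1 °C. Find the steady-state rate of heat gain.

Series thermal resistances, inner to outer:
  R_titanium = (1/7.00 − 1/7.04)/(4πk) = 8.117×10^-4/(4π·21.3) = 3.032×10^-6 K/W
  R_cellular glass = (1/7.04 − 1/7.72)/(4πk) = 0.01251/(4π·0.0625) = 0.01593 K/W
  R_cork board = (1/7.72 − 1/8.02)/(4πk) = 0.004845/(4π·0.0410) = 0.009405 K/W
ΣR = 3.032×10^-6 + 0.01593 + 0.009405 = 0.02534 K/W
Q = ΔT/ΣR = (-158 °C − 25.1 °C)/0.02534 = -7230 W
(Negative Q ⇒ heat flows inward; heat gain = 7230 W.)

Q = 7230 W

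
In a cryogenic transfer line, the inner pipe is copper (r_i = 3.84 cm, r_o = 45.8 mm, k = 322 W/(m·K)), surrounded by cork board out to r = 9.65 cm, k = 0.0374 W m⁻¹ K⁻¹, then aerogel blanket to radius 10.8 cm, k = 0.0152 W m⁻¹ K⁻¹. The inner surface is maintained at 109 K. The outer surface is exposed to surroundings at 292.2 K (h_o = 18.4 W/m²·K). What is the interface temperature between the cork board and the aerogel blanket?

Treat each layer as a resistance in series:
  R'_copper = ln(0.0458/0.0384)/(2πk) = 0.1762/(2π·322) = 8.710×10^-5 m·K/W
  R'_cork board = ln(0.0965/0.0458)/(2πk) = 0.7453/(2π·0.0374) = 3.171 m·K/W
  R'_aerogel blanket = ln(0.108/0.0965)/(2πk) = 0.1126/(2π·0.0152) = 1.179 m·K/W
  R'_conv,out = 1/(2πr h) = 1/(2π·0.108·18.4) = 0.08009 m·K/W
ΣR = 8.710×10^-5 + 3.171 + 1.179 + 0.08009 = 4.430 m·K/W
Q' = ΔT/ΣR = (109 K − 292.2 K)/4.430 = -41.35 W/m
From the inner boundary to the cork board/aerogel blanket interface, ΣR_partial = 3.171 m·K/W.
T_interface = T_in − Q'·ΣR_partial = 109 K − (-41.35)(3.171) = 240.1 K

T = 240.1 K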